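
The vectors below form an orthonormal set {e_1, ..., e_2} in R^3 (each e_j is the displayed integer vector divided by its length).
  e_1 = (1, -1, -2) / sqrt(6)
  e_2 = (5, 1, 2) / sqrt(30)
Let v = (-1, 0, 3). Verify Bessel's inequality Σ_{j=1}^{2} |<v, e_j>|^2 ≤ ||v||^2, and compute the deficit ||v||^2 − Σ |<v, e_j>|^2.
Σ |<v, e_j>|^2 = 41/5; ||v||^2 = 10; deficit = 9/5

Write each e_j = u_j / sqrt(<u_j, u_j>) where u_j is the displayed integer vector. Then <v, e_j> = <v, u_j> / sqrt(<u_j, u_j>), so |<v, e_j>|^2 = <v, u_j>^2 / <u_j, u_j>.
Coefficients: <v, e_1> = -7/sqrt(6), <v, e_2> = 1/sqrt(30).
Square and sum: Σ |<v, e_j>|^2 = 41/5.
Compute ||v||^2 = v·v = 10.
Deficit = 10 − 41/5 = 9/5 ≥ 0, confirming Bessel's inequality. (The deficit equals ||v − Σ <v,e_j> e_j||^2, the squared distance from v to span{e_j}.)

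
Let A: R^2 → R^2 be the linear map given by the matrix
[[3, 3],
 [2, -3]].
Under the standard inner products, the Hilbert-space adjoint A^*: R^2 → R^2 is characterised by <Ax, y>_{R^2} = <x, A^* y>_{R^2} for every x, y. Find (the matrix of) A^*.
A^* = A^T =
[[3, 2],
 [3, -3]]

For real matrices with standard dot products, the defining identity <Ax, y> = <x, A^* y> gives (Ax)^T y = x^T (A^*) y, i.e. x^T A^T y = x^T (A^*) y. Since this holds for all x, y, we must have A^* = A^T. Therefore
A^* =
[[3, 2],
 [3, -3]].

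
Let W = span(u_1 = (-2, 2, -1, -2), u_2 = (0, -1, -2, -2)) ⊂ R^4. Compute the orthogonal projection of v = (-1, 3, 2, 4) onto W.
proj_W(v) = (-84/101, 271/101, 332/101, 290/101)

Set up U = [u_1 | ... | u_2] ∈ R^(4×2). The projector onto W = col(U) is P = U (U^T U)^(-1) U^T.
Compute U^T U =
  [13, 4]
  [4, 9],
and U^T v = (-2, -15).
Solve U^T U · c = U^T v for the coefficients: c = (42/101, -187/101). The projection is proj_W(v) = U c.
Check: (v - proj_W(v)) · u_1 = 0  (should be 0).
Check: (v - proj_W(v)) · u_2 = 0  (should be 0).
Result: proj_W(v) = (-84/101, 271/101, 332/101, 290/101).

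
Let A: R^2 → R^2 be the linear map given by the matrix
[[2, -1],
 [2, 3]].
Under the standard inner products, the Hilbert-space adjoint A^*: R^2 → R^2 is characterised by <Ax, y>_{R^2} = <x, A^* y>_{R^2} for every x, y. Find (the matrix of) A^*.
A^* = A^T =
[[2, 2],
 [-1, 3]]

For real matrices with standard dot products, the defining identity <Ax, y> = <x, A^* y> gives (Ax)^T y = x^T (A^*) y, i.e. x^T A^T y = x^T (A^*) y. Since this holds for all x, y, we must have A^* = A^T. Therefore
A^* =
[[2, 2],
 [-1, 3]].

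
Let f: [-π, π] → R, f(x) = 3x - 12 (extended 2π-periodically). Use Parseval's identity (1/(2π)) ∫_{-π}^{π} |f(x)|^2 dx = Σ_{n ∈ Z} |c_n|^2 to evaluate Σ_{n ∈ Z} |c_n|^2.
Σ |c_n|^2 = 3π^2 + 144

Expand and integrate term by term over [-π, π]:
  ∫ (3x)^2 dx = 9·(2π^3/3); ∫ 2·3·(-12)·x dx = 0 (odd integrand); ∫ (-12)^2 dx = 144·2π.
So (1/(2π)) ∫_{-π}^{π} (3x - 12)^2 dx = 9π^2/3 + 144 = 3π^2 + 144.
Parseval ⇒ Σ |c_n|^2 = 3π^2 + 144.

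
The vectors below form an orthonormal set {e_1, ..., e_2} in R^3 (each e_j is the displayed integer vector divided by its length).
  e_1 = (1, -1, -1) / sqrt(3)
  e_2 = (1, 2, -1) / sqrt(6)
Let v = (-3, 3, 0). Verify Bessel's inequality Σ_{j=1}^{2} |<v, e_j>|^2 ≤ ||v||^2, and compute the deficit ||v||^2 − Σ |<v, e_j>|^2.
Σ |<v, e_j>|^2 = 27/2; ||v||^2 = 18; deficit = 9/2

Write each e_j = u_j / sqrt(<u_j, u_j>) where u_j is the displayed integer vector. Then <v, e_j> = <v, u_j> / sqrt(<u_j, u_j>), so |<v, e_j>|^2 = <v, u_j>^2 / <u_j, u_j>.
Coefficients: <v, e_1> = -6/sqrt(3), <v, e_2> = 3/sqrt(6).
Square and sum: Σ |<v, e_j>|^2 = 27/2.
Compute ||v||^2 = v·v = 18.
Deficit = 18 − 27/2 = 9/2 ≥ 0, confirming Bessel's inequality. (The deficit equals ||v − Σ <v,e_j> e_j||^2, the squared distance from v to span{e_j}.)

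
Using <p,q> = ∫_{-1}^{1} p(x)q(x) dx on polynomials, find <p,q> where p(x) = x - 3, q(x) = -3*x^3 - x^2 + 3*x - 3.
<p,q> = 104/5

Expand the product: p(x)·q(x) = -3*x^4 + 8*x^3 + 6*x^2 - 12*x + 9.
∫_{-1}^{1} of each monomial x^k gives [2/(k+1) if k even, 0 if k odd]. Integrating term-by-term (or equivalently evaluating the antiderivative F(x) = -3*x^5/5 + 2*x^4 + 2*x^3 - 6*x^2 + 9*x at the endpoints):
  F(1) − F(−1) = 32/5 − (-72/5) = 104/5.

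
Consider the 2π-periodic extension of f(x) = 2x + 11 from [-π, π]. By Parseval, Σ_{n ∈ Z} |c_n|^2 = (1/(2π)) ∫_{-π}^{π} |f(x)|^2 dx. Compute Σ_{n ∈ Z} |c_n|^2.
Σ |c_n|^2 = 4π^2/3 + 121

Expand and integrate term by term over [-π, π]:
  ∫ (2x)^2 dx = 4·(2π^3/3); ∫ 2·2·(11)·x dx = 0 (odd integrand); ∫ 11^2 dx = 121·2π.
So (1/(2π)) ∫_{-π}^{π} (2x + 11)^2 dx = 4π^2/3 + 121 = 4π^2/3 + 121.
Parseval ⇒ Σ |c_n|^2 = 4π^2/3 + 121.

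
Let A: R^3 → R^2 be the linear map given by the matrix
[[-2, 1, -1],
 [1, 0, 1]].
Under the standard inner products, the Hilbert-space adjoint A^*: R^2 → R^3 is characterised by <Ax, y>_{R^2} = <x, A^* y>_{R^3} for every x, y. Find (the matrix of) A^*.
A^* = A^T =
[[-2, 1],
 [1, 0],
 [-1, 1]]

For real matrices with standard dot products, the defining identity <Ax, y> = <x, A^* y> gives (Ax)^T y = x^T (A^*) y, i.e. x^T A^T y = x^T (A^*) y. Since this holds for all x, y, we must have A^* = A^T. Therefore
A^* =
[[-2, 1],
 [1, 0],
 [-1, 1]].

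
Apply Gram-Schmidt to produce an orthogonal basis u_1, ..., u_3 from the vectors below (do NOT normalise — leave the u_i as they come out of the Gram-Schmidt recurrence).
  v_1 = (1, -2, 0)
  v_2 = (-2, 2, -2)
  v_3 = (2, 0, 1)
Orthogonal basis:
  u_1 = (1, -2, 0)
  u_2 = (-4/5, -2/5, -2)
  u_3 = (1, 1/2, -1/2)

Apply the Gram-Schmidt recurrence
  u_1 = v_1
  u_i = v_i − Σ_{j<i} ((v_i · u_j) / (u_j · u_j)) · u_j.

Step by step this gives:
  u_1 = (1, -2, 0)
  u_2 = (-4/5, -2/5, -2)
  u_3 = (1, 1/2, -1/2)

Orthogonality check:
  u_2 · u_1 = 0 (should be 0)
  u_3 · u_1 = 0 (should be 0)
  u_3 · u_2 = 0 (should be 0)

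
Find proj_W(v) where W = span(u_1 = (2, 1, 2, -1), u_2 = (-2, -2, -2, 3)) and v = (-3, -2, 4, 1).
proj_W(v) = (14/41, -30/41, 14/41, 67/41)

Set up U = [u_1 | ... | u_2] ∈ R^(4×2). The projector onto W = col(U) is P = U (U^T U)^(-1) U^T.
Compute U^T U =
  [10, -13]
  [-13, 21],
and U^T v = (-1, 5).
Solve U^T U · c = U^T v for the coefficients: c = (44/41, 37/41). The projection is proj_W(v) = U c.
Check: (v - proj_W(v)) · u_1 = 0  (should be 0).
Check: (v - proj_W(v)) · u_2 = 0  (should be 0).
Result: proj_W(v) = (14/41, -30/41, 14/41, 67/41).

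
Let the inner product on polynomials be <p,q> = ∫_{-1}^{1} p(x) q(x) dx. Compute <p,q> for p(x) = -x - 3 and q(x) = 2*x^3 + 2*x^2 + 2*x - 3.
<p,q> = 178/15

Expand the product: p(x)·q(x) = -2*x^4 - 8*x^3 - 8*x^2 - 3*x + 9.
∫_{-1}^{1} of each monomial x^k gives [2/(k+1) if k even, 0 if k odd]. Integrating term-by-term (or equivalently evaluating the antiderivative F(x) = -2*x^5/5 - 2*x^4 - 8*x^3/3 - 3*x^2/2 + 9*x at the endpoints):
  F(1) − F(−1) = 73/30 − (-283/30) = 178/15.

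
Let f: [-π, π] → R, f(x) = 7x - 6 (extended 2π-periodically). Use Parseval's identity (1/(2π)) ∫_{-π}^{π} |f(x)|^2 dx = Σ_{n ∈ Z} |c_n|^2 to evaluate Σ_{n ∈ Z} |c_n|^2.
Σ |c_n|^2 = 49π^2/3 + 36

Expand and integrate term by term over [-π, π]:
  ∫ (7x)^2 dx = 49·(2π^3/3); ∫ 2·7·(-6)·x dx = 0 (odd integrand); ∫ (-6)^2 dx = 36·2π.
So (1/(2π)) ∫_{-π}^{π} (7x - 6)^2 dx = 49π^2/3 + 36 = 49π^2/3 + 36.
Parseval ⇒ Σ |c_n|^2 = 49π^2/3 + 36.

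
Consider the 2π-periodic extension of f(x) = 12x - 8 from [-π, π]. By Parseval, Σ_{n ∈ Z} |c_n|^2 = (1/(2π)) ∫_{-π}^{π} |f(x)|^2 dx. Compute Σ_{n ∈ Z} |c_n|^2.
Σ |c_n|^2 = 48π^2 + 64

Expand and integrate term by term over [-π, π]:
  ∫ (12x)^2 dx = 144·(2π^3/3); ∫ 2·12·(-8)·x dx = 0 (odd integrand); ∫ (-8)^2 dx = 64·2π.
So (1/(2π)) ∫_{-π}^{π} (12x - 8)^2 dx = 144π^2/3 + 64 = 48π^2 + 64.
Parseval ⇒ Σ |c_n|^2 = 48π^2 + 64.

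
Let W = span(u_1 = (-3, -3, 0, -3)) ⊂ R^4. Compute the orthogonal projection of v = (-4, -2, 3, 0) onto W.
proj_W(v) = (-2, -2, 0, -2)

Set up U = [u_1 | ... | u_1] ∈ R^(4×1). The projector onto W = col(U) is P = U (U^T U)^(-1) U^T.
Compute U^T U =
  [27],
and U^T v = (18).
Solve U^T U · c = U^T v for the coefficients: c = (2/3). The projection is proj_W(v) = U c.
Check: (v - proj_W(v)) · u_1 = 0  (should be 0).
Result: proj_W(v) = (-2, -2, 0, -2).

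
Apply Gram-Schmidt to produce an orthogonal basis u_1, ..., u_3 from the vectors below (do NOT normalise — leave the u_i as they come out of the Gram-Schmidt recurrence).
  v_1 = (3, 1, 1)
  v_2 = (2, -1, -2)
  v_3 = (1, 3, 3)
Orthogonal basis:
  u_1 = (3, 1, 1)
  u_2 = (13/11, -14/11, -25/11)
  u_3 = (-4/45, 32/45, -4/9)

Apply the Gram-Schmidt recurrence
  u_1 = v_1
  u_i = v_i − Σ_{j<i} ((v_i · u_j) / (u_j · u_j)) · u_j.

Step by step this gives:
  u_1 = (3, 1, 1)
  u_2 = (13/11, -14/11, -25/11)
  u_3 = (-4/45, 32/45, -4/9)

Orthogonality check:
  u_2 · u_1 = 0 (should be 0)
  u_3 · u_1 = 0 (should be 0)
  u_3 · u_2 = 0 (should be 0)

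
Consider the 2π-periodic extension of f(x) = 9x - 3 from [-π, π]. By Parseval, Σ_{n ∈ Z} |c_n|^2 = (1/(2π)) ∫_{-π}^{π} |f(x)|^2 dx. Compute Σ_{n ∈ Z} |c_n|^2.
Σ |c_n|^2 = 27π^2 + 9

Expand and integrate term by term over [-π, π]:
  ∫ (9x)^2 dx = 81·(2π^3/3); ∫ 2·9·(-3)·x dx = 0 (odd integrand); ∫ (-3)^2 dx = 9·2π.
So (1/(2π)) ∫_{-π}^{π} (9x - 3)^2 dx = 81π^2/3 + 9 = 27π^2 + 9.
Parseval ⇒ Σ |c_n|^2 = 27π^2 + 9.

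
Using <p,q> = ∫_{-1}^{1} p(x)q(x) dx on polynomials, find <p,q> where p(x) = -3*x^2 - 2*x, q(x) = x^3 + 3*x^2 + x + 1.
<p,q> = -116/15

Expand the product: p(x)·q(x) = -3*x^5 - 11*x^4 - 9*x^3 - 5*x^2 - 2*x.
∫_{-1}^{1} of each monomial x^k gives [2/(k+1) if k even, 0 if k odd]. Integrating term-by-term (or equivalently evaluating the antiderivative F(x) = -x^6/2 - 11*x^5/5 - 9*x^4/4 - 5*x^3/3 - x^2 at the endpoints):
  F(1) − F(−1) = -457/60 − (7/60) = -116/15.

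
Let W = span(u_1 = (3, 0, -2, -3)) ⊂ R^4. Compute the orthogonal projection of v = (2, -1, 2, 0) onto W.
proj_W(v) = (3/11, 0, -2/11, -3/11)

Set up U = [u_1 | ... | u_1] ∈ R^(4×1). The projector onto W = col(U) is P = U (U^T U)^(-1) U^T.
Compute U^T U =
  [22],
and U^T v = (2).
Solve U^T U · c = U^T v for the coefficients: c = (1/11). The projection is proj_W(v) = U c.
Check: (v - proj_W(v)) · u_1 = 0  (should be 0).
Result: proj_W(v) = (3/11, 0, -2/11, -3/11).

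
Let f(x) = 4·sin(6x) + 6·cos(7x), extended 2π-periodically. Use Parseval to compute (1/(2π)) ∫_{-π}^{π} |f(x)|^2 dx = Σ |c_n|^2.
Σ |c_n|^2 = 26

Expand |f|^2 and use orthogonality of {sin(nx), cos(mx)} on [-π, π]:
  ∫_{-π}^{π} sin(nx)^2 dx = π, ∫ cos(mx)^2 dx = π, and cross terms integrate to 0.
So ∫_{-π}^{π} f(x)^2 dx = 4^2 · π + 6^2 · π = (16 + 36)π.
Divide by 2π: (16 + 36)/2 = 26.
By Parseval, this equals Σ |c_n|^2.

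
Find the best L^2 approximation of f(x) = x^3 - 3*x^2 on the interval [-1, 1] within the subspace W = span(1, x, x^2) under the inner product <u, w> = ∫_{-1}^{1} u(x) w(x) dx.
g(x) = -3*x^2 + 3*x/5

The best approximation g ∈ W is the orthogonal projection of f onto W. Writing g = a_0 + a_1 x + a_2 x^2, the coefficients solve the normal equations G · a = b where
  G_{ij} = <φ_i, φ_j> and b_i = <f, φ_i>, with φ_0 = 1, φ_1 = x, φ_2 = x^2.
G =
  [2, 0, 2/3]
  [0, 2/3, 0]
  [2/3, 0, 2/5],
b = (-2, 2/5, -6/5).
Solving gives a_0 = 0, a_1 = 3/5, a_2 = -3, so
  g(x) = -3*x^2 + 3*x/5.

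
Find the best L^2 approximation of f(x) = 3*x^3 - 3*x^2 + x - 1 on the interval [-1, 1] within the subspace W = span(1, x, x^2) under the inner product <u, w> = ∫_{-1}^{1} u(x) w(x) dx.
g(x) = -3*x^2 + 14*x/5 - 1

The best approximation g ∈ W is the orthogonal projection of f onto W. Writing g = a_0 + a_1 x + a_2 x^2, the coefficients solve the normal equations G · a = b where
  G_{ij} = <φ_i, φ_j> and b_i = <f, φ_i>, with φ_0 = 1, φ_1 = x, φ_2 = x^2.
G =
  [2, 0, 2/3]
  [0, 2/3, 0]
  [2/3, 0, 2/5],
b = (-4, 28/15, -28/15).
Solving gives a_0 = -1, a_1 = 14/5, a_2 = -3, so
  g(x) = -3*x^2 + 14*x/5 - 1.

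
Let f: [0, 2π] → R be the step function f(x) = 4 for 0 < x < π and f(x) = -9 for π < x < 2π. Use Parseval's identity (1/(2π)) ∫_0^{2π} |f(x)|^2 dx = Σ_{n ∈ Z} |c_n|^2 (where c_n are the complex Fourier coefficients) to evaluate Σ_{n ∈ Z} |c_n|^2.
Σ |c_n|^2 = 97/2

Parseval equates the L^2 energy of f (normalised by 1/(2π)) with the ℓ^2 sum of its Fourier coefficients: (1/(2π)) ∫_0^{2π} |f|^2 = Σ |c_n|^2.
Compute the left side: (1/(2π)) [∫_0^π 4^2 dx + ∫_π^{2π} (-9)^2 dx] = (1/(2π)) · (16π + 81π) = (16 + 81)/2 = 97/2.
So Σ_{n ∈ Z} |c_n|^2 = 97/2.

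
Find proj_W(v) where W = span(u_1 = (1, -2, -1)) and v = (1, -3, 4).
proj_W(v) = (1/2, -1, -1/2)

Set up U = [u_1 | ... | u_1] ∈ R^(3×1). The projector onto W = col(U) is P = U (U^T U)^(-1) U^T.
Compute U^T U =
  [6],
and U^T v = (3).
Solve U^T U · c = U^T v for the coefficients: c = (1/2). The projection is proj_W(v) = U c.
Check: (v - proj_W(v)) · u_1 = 0  (should be 0).
Result: proj_W(v) = (1/2, -1, -1/2).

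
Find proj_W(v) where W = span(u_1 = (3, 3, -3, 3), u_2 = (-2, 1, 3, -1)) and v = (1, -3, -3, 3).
proj_W(v) = (71/35, -73/35, -17/5, 23/35)

Set up U = [u_1 | ... | u_2] ∈ R^(4×2). The projector onto W = col(U) is P = U (U^T U)^(-1) U^T.
Compute U^T U =
  [36, -15]
  [-15, 15],
and U^T v = (12, -17).
Solve U^T U · c = U^T v for the coefficients: c = (-5/21, -48/35). The projection is proj_W(v) = U c.
Check: (v - proj_W(v)) · u_1 = 0  (should be 0).
Check: (v - proj_W(v)) · u_2 = 0  (should be 0).
Result: proj_W(v) = (71/35, -73/35, -17/5, 23/35).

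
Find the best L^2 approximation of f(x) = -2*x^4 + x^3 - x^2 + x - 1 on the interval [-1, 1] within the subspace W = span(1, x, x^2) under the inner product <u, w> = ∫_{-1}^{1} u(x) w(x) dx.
g(x) = -19*x^2/7 + 8*x/5 - 29/35

The best approximation g ∈ W is the orthogonal projection of f onto W. Writing g = a_0 + a_1 x + a_2 x^2, the coefficients solve the normal equations G · a = b where
  G_{ij} = <φ_i, φ_j> and b_i = <f, φ_i>, with φ_0 = 1, φ_1 = x, φ_2 = x^2.
G =
  [2, 0, 2/3]
  [0, 2/3, 0]
  [2/3, 0, 2/5],
b = (-52/15, 16/15, -172/105).
Solving gives a_0 = -29/35, a_1 = 8/5, a_2 = -19/7, so
  g(x) = -19*x^2/7 + 8*x/5 - 29/35.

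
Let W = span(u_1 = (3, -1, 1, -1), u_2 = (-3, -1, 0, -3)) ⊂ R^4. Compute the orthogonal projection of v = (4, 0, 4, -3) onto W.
proj_W(v) = (123/29, -405/203, 346/203, -523/203)

Set up U = [u_1 | ... | u_2] ∈ R^(4×2). The projector onto W = col(U) is P = U (U^T U)^(-1) U^T.
Compute U^T U =
  [12, -5]
  [-5, 19],
and U^T v = (19, -3).
Solve U^T U · c = U^T v for the coefficients: c = (346/203, 59/203). The projection is proj_W(v) = U c.
Check: (v - proj_W(v)) · u_1 = 0  (should be 0).
Check: (v - proj_W(v)) · u_2 = 0  (should be 0).
Result: proj_W(v) = (123/29, -405/203, 346/203, -523/203).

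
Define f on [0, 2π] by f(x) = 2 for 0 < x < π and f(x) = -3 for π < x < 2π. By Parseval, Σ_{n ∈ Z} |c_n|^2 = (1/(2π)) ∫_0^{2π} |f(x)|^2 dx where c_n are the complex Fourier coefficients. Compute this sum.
Σ |c_n|^2 = 13/2

Parseval equates the L^2 energy of f (normalised by 1/(2π)) with the ℓ^2 sum of its Fourier coefficients: (1/(2π)) ∫_0^{2π} |f|^2 = Σ |c_n|^2.
Compute the left side: (1/(2π)) [∫_0^π 2^2 dx + ∫_π^{2π} (-3)^2 dx] = (1/(2π)) · (4π + 9π) = (4 + 9)/2 = 13/2.
So Σ_{n ∈ Z} |c_n|^2 = 13/2.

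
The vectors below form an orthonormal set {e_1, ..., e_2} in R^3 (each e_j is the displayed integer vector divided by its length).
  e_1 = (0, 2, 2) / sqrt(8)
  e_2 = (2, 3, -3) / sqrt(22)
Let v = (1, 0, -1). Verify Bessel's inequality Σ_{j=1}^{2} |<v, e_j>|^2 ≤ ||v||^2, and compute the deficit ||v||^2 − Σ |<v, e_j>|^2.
Σ |<v, e_j>|^2 = 18/11; ||v||^2 = 2; deficit = 4/11

Write each e_j = u_j / sqrt(<u_j, u_j>) where u_j is the displayed integer vector. Then <v, e_j> = <v, u_j> / sqrt(<u_j, u_j>), so |<v, e_j>|^2 = <v, u_j>^2 / <u_j, u_j>.
Coefficients: <v, e_1> = -2/sqrt(8), <v, e_2> = 5/sqrt(22).
Square and sum: Σ |<v, e_j>|^2 = 18/11.
Compute ||v||^2 = v·v = 2.
Deficit = 2 − 18/11 = 4/11 ≥ 0, confirming Bessel's inequality. (The deficit equals ||v − Σ <v,e_j> e_j||^2, the squared distance from v to span{e_j}.)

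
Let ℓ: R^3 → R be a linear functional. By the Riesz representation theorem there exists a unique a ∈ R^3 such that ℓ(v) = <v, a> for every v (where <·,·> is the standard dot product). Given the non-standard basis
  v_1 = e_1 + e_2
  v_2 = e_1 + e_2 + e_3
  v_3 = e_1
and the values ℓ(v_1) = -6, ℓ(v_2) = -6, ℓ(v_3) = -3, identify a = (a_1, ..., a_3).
a = (-3, -3, 0)

Write a = (a_1, ..., a_3) in the standard basis. For each basis vector v_i, ℓ(v_i) = <v_i, a> is a linear equation in the a_j's. Collect the n equations into a matrix system V a = ℓ, where row i of V is v_i (expressed in the standard basis). Since V is invertible (lower-triangular with 1s on the diagonal, up to permutation), solve by back-substitution:
  V =
[[1, 1, 0],
 [1, 1, 1],
 [1, 0, 0]]
  V a = (-6, -6, -3)
Solving gives a = (-3, -3, 0).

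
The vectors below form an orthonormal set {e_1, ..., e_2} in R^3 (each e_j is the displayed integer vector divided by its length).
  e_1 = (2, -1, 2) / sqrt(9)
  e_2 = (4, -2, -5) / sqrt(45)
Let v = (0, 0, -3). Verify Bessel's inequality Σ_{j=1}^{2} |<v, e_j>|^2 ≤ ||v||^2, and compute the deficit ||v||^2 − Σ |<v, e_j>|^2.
Σ |<v, e_j>|^2 = 9; ||v||^2 = 9; deficit = 0

Write each e_j = u_j / sqrt(<u_j, u_j>) where u_j is the displayed integer vector. Then <v, e_j> = <v, u_j> / sqrt(<u_j, u_j>), so |<v, e_j>|^2 = <v, u_j>^2 / <u_j, u_j>.
Coefficients: <v, e_1> = -6/sqrt(9), <v, e_2> = 15/sqrt(45).
Square and sum: Σ |<v, e_j>|^2 = 9.
Compute ||v||^2 = v·v = 9.
Deficit = 9 − 9 = 0 ≥ 0, confirming Bessel's inequality. (The deficit equals ||v − Σ <v,e_j> e_j||^2, the squared distance from v to span{e_j}.)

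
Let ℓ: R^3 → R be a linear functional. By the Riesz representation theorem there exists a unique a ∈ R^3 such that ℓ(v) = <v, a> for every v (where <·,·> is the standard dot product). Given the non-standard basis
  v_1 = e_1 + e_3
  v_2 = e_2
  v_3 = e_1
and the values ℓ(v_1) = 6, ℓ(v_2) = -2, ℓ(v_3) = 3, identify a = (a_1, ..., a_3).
a = (3, -2, 3)

Write a = (a_1, ..., a_3) in the standard basis. For each basis vector v_i, ℓ(v_i) = <v_i, a> is a linear equation in the a_j's. Collect the n equations into a matrix system V a = ℓ, where row i of V is v_i (expressed in the standard basis). Since V is invertible (lower-triangular with 1s on the diagonal, up to permutation), solve by back-substitution:
  V =
[[1, 0, 1],
 [0, 1, 0],
 [1, 0, 0]]
  V a = (6, -2, 3)
Solving gives a = (3, -2, 3).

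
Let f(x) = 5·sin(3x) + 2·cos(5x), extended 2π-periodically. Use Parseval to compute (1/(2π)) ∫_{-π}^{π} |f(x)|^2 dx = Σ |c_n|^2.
Σ |c_n|^2 = 29/2

Expand |f|^2 and use orthogonality of {sin(nx), cos(mx)} on [-π, π]:
  ∫_{-π}^{π} sin(nx)^2 dx = π, ∫ cos(mx)^2 dx = π, and cross terms integrate to 0.
So ∫_{-π}^{π} f(x)^2 dx = 5^2 · π + 2^2 · π = (25 + 4)π.
Divide by 2π: (25 + 4)/2 = 29/2.
By Parseval, this equals Σ |c_n|^2.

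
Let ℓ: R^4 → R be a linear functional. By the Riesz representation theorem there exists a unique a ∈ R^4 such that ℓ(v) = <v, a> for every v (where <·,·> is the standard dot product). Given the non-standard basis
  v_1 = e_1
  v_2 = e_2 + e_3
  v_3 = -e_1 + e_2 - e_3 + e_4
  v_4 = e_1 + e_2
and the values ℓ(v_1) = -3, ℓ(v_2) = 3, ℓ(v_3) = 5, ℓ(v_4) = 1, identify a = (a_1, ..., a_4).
a = (-3, 4, -1, -3)

Write a = (a_1, ..., a_4) in the standard basis. For each basis vector v_i, ℓ(v_i) = <v_i, a> is a linear equation in the a_j's. Collect the n equations into a matrix system V a = ℓ, where row i of V is v_i (expressed in the standard basis). Since V is invertible (lower-triangular with 1s on the diagonal, up to permutation), solve by back-substitution:
  V =
[[1, 0, 0, 0],
 [0, 1, 1, 0],
 [-1, 1, -1, 1],
 [1, 1, 0, 0]]
  V a = (-3, 3, 5, 1)
Solving gives a = (-3, 4, -1, -3).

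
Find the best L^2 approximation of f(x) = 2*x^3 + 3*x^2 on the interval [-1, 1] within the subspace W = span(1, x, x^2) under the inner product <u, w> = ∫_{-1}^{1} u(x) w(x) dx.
g(x) = 3*x^2 + 6*x/5

The best approximation g ∈ W is the orthogonal projection of f onto W. Writing g = a_0 + a_1 x + a_2 x^2, the coefficients solve the normal equations G · a = b where
  G_{ij} = <φ_i, φ_j> and b_i = <f, φ_i>, with φ_0 = 1, φ_1 = x, φ_2 = x^2.
G =
  [2, 0, 2/3]
  [0, 2/3, 0]
  [2/3, 0, 2/5],
b = (2, 4/5, 6/5).
Solving gives a_0 = 0, a_1 = 6/5, a_2 = 3, so
  g(x) = 3*x^2 + 6*x/5.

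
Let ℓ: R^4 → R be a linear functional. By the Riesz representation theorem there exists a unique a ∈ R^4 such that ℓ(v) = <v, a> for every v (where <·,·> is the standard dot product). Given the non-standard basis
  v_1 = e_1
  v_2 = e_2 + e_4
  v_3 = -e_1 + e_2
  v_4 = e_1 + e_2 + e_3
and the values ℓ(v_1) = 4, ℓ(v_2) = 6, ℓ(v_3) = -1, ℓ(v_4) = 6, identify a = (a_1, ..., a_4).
a = (4, 3, -1, 3)

Write a = (a_1, ..., a_4) in the standard basis. For each basis vector v_i, ℓ(v_i) = <v_i, a> is a linear equation in the a_j's. Collect the n equations into a matrix system V a = ℓ, where row i of V is v_i (expressed in the standard basis). Since V is invertible (lower-triangular with 1s on the diagonal, up to permutation), solve by back-substitution:
  V =
[[1, 0, 0, 0],
 [0, 1, 0, 1],
 [-1, 1, 0, 0],
 [1, 1, 1, 0]]
  V a = (4, 6, -1, 6)
Solving gives a = (4, 3, -1, 3).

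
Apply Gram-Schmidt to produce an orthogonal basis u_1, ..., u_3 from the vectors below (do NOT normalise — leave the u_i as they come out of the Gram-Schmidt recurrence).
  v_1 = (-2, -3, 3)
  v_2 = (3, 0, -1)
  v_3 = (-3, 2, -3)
Orthogonal basis:
  u_1 = (-2, -3, 3)
  u_2 = (24/11, -27/22, 5/22)
  u_3 = (-66/139, -154/139, -198/139)

Apply the Gram-Schmidt recurrence
  u_1 = v_1
  u_i = v_i − Σ_{j<i} ((v_i · u_j) / (u_j · u_j)) · u_j.

Step by step this gives:
  u_1 = (-2, -3, 3)
  u_2 = (24/11, -27/22, 5/22)
  u_3 = (-66/139, -154/139, -198/139)

Orthogonality check:
  u_2 · u_1 = 0 (should be 0)
  u_3 · u_1 = 0 (should be 0)
  u_3 · u_2 = 0 (should be 0)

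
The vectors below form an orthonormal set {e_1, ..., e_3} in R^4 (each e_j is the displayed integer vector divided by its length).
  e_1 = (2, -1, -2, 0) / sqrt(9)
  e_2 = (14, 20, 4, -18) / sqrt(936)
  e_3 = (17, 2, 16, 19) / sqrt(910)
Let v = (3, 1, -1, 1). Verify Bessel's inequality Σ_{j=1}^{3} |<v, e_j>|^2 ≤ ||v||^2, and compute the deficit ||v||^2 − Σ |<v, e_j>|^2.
Σ |<v, e_j>|^2 = 53/5; ||v||^2 = 12; deficit = 7/5

Write each e_j = u_j / sqrt(<u_j, u_j>) where u_j is the displayed integer vector. Then <v, e_j> = <v, u_j> / sqrt(<u_j, u_j>), so |<v, e_j>|^2 = <v, u_j>^2 / <u_j, u_j>.
Coefficients: <v, e_1> = 7/sqrt(9), <v, e_2> = 40/sqrt(936), <v, e_3> = 56/sqrt(910).
Square and sum: Σ |<v, e_j>|^2 = 53/5.
Compute ||v||^2 = v·v = 12.
Deficit = 12 − 53/5 = 7/5 ≥ 0, confirming Bessel's inequality. (The deficit equals ||v − Σ <v,e_j> e_j||^2, the squared distance from v to span{e_j}.)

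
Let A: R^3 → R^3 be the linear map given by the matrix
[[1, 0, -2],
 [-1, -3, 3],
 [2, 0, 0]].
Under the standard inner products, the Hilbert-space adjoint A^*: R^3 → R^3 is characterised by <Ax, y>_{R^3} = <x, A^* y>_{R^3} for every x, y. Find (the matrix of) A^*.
A^* = A^T =
[[1, -1, 2],
 [0, -3, 0],
 [-2, 3, 0]]

For real matrices with standard dot products, the defining identity <Ax, y> = <x, A^* y> gives (Ax)^T y = x^T (A^*) y, i.e. x^T A^T y = x^T (A^*) y. Since this holds for all x, y, we must have A^* = A^T. Therefore
A^* =
[[1, -1, 2],
 [0, -3, 0],
 [-2, 3, 0]].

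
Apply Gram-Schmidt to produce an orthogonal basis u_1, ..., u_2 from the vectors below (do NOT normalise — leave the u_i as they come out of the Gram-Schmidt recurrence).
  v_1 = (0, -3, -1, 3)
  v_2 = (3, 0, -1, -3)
Orthogonal basis:
  u_1 = (0, -3, -1, 3)
  u_2 = (3, -24/19, -27/19, -33/19)

Apply the Gram-Schmidt recurrence
  u_1 = v_1
  u_i = v_i − Σ_{j<i} ((v_i · u_j) / (u_j · u_j)) · u_j.

Step by step this gives:
  u_1 = (0, -3, -1, 3)
  u_2 = (3, -24/19, -27/19, -33/19)

Orthogonality check:
  u_2 · u_1 = 0 (should be 0)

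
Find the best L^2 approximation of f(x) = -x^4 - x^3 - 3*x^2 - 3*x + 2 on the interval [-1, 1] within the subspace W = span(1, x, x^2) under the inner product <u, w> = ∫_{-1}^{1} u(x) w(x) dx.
g(x) = -27*x^2/7 - 18*x/5 + 73/35

The best approximation g ∈ W is the orthogonal projection of f onto W. Writing g = a_0 + a_1 x + a_2 x^2, the coefficients solve the normal equations G · a = b where
  G_{ij} = <φ_i, φ_j> and b_i = <f, φ_i>, with φ_0 = 1, φ_1 = x, φ_2 = x^2.
G =
  [2, 0, 2/3]
  [0, 2/3, 0]
  [2/3, 0, 2/5],
b = (8/5, -12/5, -16/105).
Solving gives a_0 = 73/35, a_1 = -18/5, a_2 = -27/7, so
  g(x) = -27*x^2/7 - 18*x/5 + 73/35.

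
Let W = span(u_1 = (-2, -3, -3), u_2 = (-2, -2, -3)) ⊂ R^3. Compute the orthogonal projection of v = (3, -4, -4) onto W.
proj_W(v) = (-12/13, -4, -18/13)

Set up U = [u_1 | ... | u_2] ∈ R^(3×2). The projector onto W = col(U) is P = U (U^T U)^(-1) U^T.
Compute U^T U =
  [22, 19]
  [19, 17],
and U^T v = (18, 14).
Solve U^T U · c = U^T v for the coefficients: c = (40/13, -34/13). The projection is proj_W(v) = U c.
Check: (v - proj_W(v)) · u_1 = 0  (should be 0).
Check: (v - proj_W(v)) · u_2 = 0  (should be 0).
Result: proj_W(v) = (-12/13, -4, -18/13).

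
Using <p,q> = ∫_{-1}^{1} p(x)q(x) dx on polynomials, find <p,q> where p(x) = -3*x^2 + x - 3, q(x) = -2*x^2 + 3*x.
<p,q> = 42/5

Expand the product: p(x)·q(x) = 6*x^4 - 11*x^3 + 9*x^2 - 9*x.
∫_{-1}^{1} of each monomial x^k gives [2/(k+1) if k even, 0 if k odd]. Integrating term-by-term (or equivalently evaluating the antiderivative F(x) = 6*x^5/5 - 11*x^4/4 + 3*x^3 - 9*x^2/2 at the endpoints):
  F(1) − F(−1) = -61/20 − (-229/20) = 42/5.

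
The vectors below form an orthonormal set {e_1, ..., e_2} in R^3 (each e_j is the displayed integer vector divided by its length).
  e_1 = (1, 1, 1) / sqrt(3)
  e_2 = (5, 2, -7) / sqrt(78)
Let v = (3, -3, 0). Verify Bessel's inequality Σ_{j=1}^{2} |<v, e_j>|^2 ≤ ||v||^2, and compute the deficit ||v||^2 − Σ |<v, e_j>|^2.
Σ |<v, e_j>|^2 = 27/26; ||v||^2 = 18; deficit = 441/26

Write each e_j = u_j / sqrt(<u_j, u_j>) where u_j is the displayed integer vector. Then <v, e_j> = <v, u_j> / sqrt(<u_j, u_j>), so |<v, e_j>|^2 = <v, u_j>^2 / <u_j, u_j>.
Coefficients: <v, e_1> = 0/sqrt(3), <v, e_2> = 9/sqrt(78).
Square and sum: Σ |<v, e_j>|^2 = 27/26.
Compute ||v||^2 = v·v = 18.
Deficit = 18 − 27/26 = 441/26 ≥ 0, confirming Bessel's inequality. (The deficit equals ||v − Σ <v,e_j> e_j||^2, the squared distance from v to span{e_j}.)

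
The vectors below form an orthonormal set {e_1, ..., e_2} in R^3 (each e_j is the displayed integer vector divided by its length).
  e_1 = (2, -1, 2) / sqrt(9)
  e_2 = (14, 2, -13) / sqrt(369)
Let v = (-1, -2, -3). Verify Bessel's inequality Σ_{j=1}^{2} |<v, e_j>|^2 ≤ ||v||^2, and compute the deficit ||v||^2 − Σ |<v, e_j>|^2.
Σ |<v, e_j>|^2 = 213/41; ||v||^2 = 14; deficit = 361/41

Write each e_j = u_j / sqrt(<u_j, u_j>) where u_j is the displayed integer vector. Then <v, e_j> = <v, u_j> / sqrt(<u_j, u_j>), so |<v, e_j>|^2 = <v, u_j>^2 / <u_j, u_j>.
Coefficients: <v, e_1> = -6/sqrt(9), <v, e_2> = 21/sqrt(369).
Square and sum: Σ |<v, e_j>|^2 = 213/41.
Compute ||v||^2 = v·v = 14.
Deficit = 14 − 213/41 = 361/41 ≥ 0, confirming Bessel's inequality. (The deficit equals ||v − Σ <v,e_j> e_j||^2, the squared distance from v to span{e_j}.)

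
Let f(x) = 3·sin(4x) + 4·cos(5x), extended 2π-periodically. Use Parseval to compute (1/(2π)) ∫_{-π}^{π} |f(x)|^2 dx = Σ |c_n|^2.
Σ |c_n|^2 = 25/2

Expand |f|^2 and use orthogonality of {sin(nx), cos(mx)} on [-π, π]:
  ∫_{-π}^{π} sin(nx)^2 dx = π, ∫ cos(mx)^2 dx = π, and cross terms integrate to 0.
So ∫_{-π}^{π} f(x)^2 dx = 3^2 · π + 4^2 · π = (9 + 16)π.
Divide by 2π: (9 + 16)/2 = 25/2.
By Parseval, this equals Σ |c_n|^2.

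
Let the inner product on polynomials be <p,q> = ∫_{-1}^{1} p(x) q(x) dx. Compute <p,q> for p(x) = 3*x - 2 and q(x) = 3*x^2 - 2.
<p,q> = 4

Expand the product: p(x)·q(x) = 9*x^3 - 6*x^2 - 6*x + 4.
∫_{-1}^{1} of each monomial x^k gives [2/(k+1) if k even, 0 if k odd]. Integrating term-by-term (or equivalently evaluating the antiderivative F(x) = 9*x^4/4 - 2*x^3 - 3*x^2 + 4*x at the endpoints):
  F(1) − F(−1) = 5/4 − (-11/4) = 4.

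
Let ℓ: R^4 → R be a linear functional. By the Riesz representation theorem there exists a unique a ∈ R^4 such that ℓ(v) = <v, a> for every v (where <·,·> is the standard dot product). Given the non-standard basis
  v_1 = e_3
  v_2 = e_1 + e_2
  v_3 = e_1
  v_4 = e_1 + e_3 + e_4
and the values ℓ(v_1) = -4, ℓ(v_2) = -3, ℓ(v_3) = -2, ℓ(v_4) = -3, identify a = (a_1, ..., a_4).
a = (-2, -1, -4, 3)

Write a = (a_1, ..., a_4) in the standard basis. For each basis vector v_i, ℓ(v_i) = <v_i, a> is a linear equation in the a_j's. Collect the n equations into a matrix system V a = ℓ, where row i of V is v_i (expressed in the standard basis). Since V is invertible (lower-triangular with 1s on the diagonal, up to permutation), solve by back-substitution:
  V =
[[0, 0, 1, 0],
 [1, 1, 0, 0],
 [1, 0, 0, 0],
 [1, 0, 1, 1]]
  V a = (-4, -3, -2, -3)
Solving gives a = (-2, -1, -4, 3).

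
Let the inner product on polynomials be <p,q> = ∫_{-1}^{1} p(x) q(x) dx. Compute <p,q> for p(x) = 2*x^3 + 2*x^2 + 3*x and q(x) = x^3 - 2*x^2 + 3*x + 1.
<p,q> = 208/21

Expand the product: p(x)·q(x) = 2*x^6 - 2*x^5 + 5*x^4 + 2*x^3 + 11*x^2 + 3*x.
∫_{-1}^{1} of each monomial x^k gives [2/(k+1) if k even, 0 if k odd]. Integrating term-by-term (or equivalently evaluating the antiderivative F(x) = 2*x^7/7 - x^6/3 + x^5 + x^4/2 + 11*x^3/3 + 3*x^2/2 at the endpoints):
  F(1) − F(−1) = 139/21 − (-23/7) = 208/21.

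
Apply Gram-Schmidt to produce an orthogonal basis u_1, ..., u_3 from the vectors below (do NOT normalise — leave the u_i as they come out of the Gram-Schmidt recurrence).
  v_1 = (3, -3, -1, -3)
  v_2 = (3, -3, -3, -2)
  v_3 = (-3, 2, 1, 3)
Orthogonal basis:
  u_1 = (3, -3, -1, -3)
  u_2 = (3/28, -3/28, -57/28, 25/28)
  u_3 = (-45/139, -94/139, 21/139, 42/139)

Apply the Gram-Schmidt recurrence
  u_1 = v_1
  u_i = v_i − Σ_{j<i} ((v_i · u_j) / (u_j · u_j)) · u_j.

Step by step this gives:
  u_1 = (3, -3, -1, -3)
  u_2 = (3/28, -3/28, -57/28, 25/28)
  u_3 = (-45/139, -94/139, 21/139, 42/139)

Orthogonality check:
  u_2 · u_1 = 0 (should be 0)
  u_3 · u_1 = 0 (should be 0)
  u_3 · u_2 = 0 (should be 0)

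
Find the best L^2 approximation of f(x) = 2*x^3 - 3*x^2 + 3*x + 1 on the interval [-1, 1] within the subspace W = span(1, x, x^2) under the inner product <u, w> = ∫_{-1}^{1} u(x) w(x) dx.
g(x) = -3*x^2 + 21*x/5 + 1

The best approximation g ∈ W is the orthogonal projection of f onto W. Writing g = a_0 + a_1 x + a_2 x^2, the coefficients solve the normal equations G · a = b where
  G_{ij} = <φ_i, φ_j> and b_i = <f, φ_i>, with φ_0 = 1, φ_1 = x, φ_2 = x^2.
G =
  [2, 0, 2/3]
  [0, 2/3, 0]
  [2/3, 0, 2/5],
b = (0, 14/5, -8/15).
Solving gives a_0 = 1, a_1 = 21/5, a_2 = -3, so
  g(x) = -3*x^2 + 21*x/5 + 1.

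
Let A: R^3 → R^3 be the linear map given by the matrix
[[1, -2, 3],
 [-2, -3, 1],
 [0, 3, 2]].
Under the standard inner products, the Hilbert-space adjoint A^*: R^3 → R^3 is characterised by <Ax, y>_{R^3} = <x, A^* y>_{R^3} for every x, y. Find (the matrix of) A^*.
A^* = A^T =
[[1, -2, 0],
 [-2, -3, 3],
 [3, 1, 2]]

For real matrices with standard dot products, the defining identity <Ax, y> = <x, A^* y> gives (Ax)^T y = x^T (A^*) y, i.e. x^T A^T y = x^T (A^*) y. Since this holds for all x, y, we must have A^* = A^T. Therefore
A^* =
[[1, -2, 0],
 [-2, -3, 3],
 [3, 1, 2]].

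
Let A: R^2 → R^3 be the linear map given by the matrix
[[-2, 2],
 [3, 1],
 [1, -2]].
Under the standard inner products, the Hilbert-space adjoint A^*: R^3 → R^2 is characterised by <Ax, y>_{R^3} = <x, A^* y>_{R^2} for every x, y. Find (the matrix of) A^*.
A^* = A^T =
[[-2, 3, 1],
 [2, 1, -2]]

For real matrices with standard dot products, the defining identity <Ax, y> = <x, A^* y> gives (Ax)^T y = x^T (A^*) y, i.e. x^T A^T y = x^T (A^*) y. Since this holds for all x, y, we must have A^* = A^T. Therefore
A^* =
[[-2, 3, 1],
 [2, 1, -2]].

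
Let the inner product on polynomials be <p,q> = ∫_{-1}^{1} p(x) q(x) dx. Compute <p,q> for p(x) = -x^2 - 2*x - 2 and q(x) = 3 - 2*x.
<p,q> = -34/3

Expand the product: p(x)·q(x) = 2*x^3 + x^2 - 2*x - 6.
∫_{-1}^{1} of each monomial x^k gives [2/(k+1) if k even, 0 if k odd]. Integrating term-by-term (or equivalently evaluating the antiderivative F(x) = x^4/2 + x^3/3 - x^2 - 6*x at the endpoints):
  F(1) − F(−1) = -37/6 − (31/6) = -34/3.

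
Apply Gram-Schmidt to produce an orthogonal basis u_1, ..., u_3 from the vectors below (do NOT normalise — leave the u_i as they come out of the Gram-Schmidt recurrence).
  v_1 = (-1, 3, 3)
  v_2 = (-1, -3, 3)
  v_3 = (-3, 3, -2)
Orthogonal basis:
  u_1 = (-1, 3, 3)
  u_2 = (-18/19, -60/19, 54/19)
  u_3 = (-33/10, 0, -11/10)

Apply the Gram-Schmidt recurrence
  u_1 = v_1
  u_i = v_i − Σ_{j<i} ((v_i · u_j) / (u_j · u_j)) · u_j.

Step by step this gives:
  u_1 = (-1, 3, 3)
  u_2 = (-18/19, -60/19, 54/19)
  u_3 = (-33/10, 0, -11/10)

Orthogonality check:
  u_2 · u_1 = 0 (should be 0)
  u_3 · u_1 = 0 (should be 0)
  u_3 · u_2 = 0 (should be 0)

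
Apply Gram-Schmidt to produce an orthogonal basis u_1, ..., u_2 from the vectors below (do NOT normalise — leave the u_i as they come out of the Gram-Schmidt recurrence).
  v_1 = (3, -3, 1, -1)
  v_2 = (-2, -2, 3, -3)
Orthogonal basis:
  u_1 = (3, -3, 1, -1)
  u_2 = (-29/10, -11/10, 27/10, -27/10)

Apply the Gram-Schmidt recurrence
  u_1 = v_1
  u_i = v_i − Σ_{j<i} ((v_i · u_j) / (u_j · u_j)) · u_j.

Step by step this gives:
  u_1 = (3, -3, 1, -1)
  u_2 = (-29/10, -11/10, 27/10, -27/10)

Orthogonality check:
  u_2 · u_1 = 0 (should be 0)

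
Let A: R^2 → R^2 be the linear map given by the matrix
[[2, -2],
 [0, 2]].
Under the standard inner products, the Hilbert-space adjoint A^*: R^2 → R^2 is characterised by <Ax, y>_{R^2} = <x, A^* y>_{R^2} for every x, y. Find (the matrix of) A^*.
A^* = A^T =
[[2, 0],
 [-2, 2]]

For real matrices with standard dot products, the defining identity <Ax, y> = <x, A^* y> gives (Ax)^T y = x^T (A^*) y, i.e. x^T A^T y = x^T (A^*) y. Since this holds for all x, y, we must have A^* = A^T. Therefore
A^* =
[[2, 0],
 [-2, 2]].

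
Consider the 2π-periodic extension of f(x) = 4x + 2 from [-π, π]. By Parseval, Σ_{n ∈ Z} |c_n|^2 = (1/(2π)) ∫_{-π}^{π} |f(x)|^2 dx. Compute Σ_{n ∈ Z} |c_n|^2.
Σ |c_n|^2 = 16π^2/3 + 4

Expand and integrate term by term over [-π, π]:
  ∫ (4x)^2 dx = 16·(2π^3/3); ∫ 2·4·(2)·x dx = 0 (odd integrand); ∫ 2^2 dx = 4·2π.
So (1/(2π)) ∫_{-π}^{π} (4x + 2)^2 dx = 16π^2/3 + 4 = 16π^2/3 + 4.
Parseval ⇒ Σ |c_n|^2 = 16π^2/3 + 4.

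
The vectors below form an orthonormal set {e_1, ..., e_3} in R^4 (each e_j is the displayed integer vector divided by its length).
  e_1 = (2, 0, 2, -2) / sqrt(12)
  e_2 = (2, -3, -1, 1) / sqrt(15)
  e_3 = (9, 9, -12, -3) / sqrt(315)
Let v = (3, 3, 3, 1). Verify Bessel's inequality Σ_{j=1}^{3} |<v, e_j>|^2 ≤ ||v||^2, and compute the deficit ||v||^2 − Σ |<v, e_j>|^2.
Σ |<v, e_j>|^2 = 75/7; ||v||^2 = 28; deficit = 121/7

Write each e_j = u_j / sqrt(<u_j, u_j>) where u_j is the displayed integer vector. Then <v, e_j> = <v, u_j> / sqrt(<u_j, u_j>), so |<v, e_j>|^2 = <v, u_j>^2 / <u_j, u_j>.
Coefficients: <v, e_1> = 10/sqrt(12), <v, e_2> = -5/sqrt(15), <v, e_3> = 15/sqrt(315).
Square and sum: Σ |<v, e_j>|^2 = 75/7.
Compute ||v||^2 = v·v = 28.
Deficit = 28 − 75/7 = 121/7 ≥ 0, confirming Bessel's inequality. (The deficit equals ||v − Σ <v,e_j> e_j||^2, the squared distance from v to span{e_j}.)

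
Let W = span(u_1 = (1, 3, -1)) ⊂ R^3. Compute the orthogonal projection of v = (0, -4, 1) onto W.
proj_W(v) = (-13/11, -39/11, 13/11)

Set up U = [u_1 | ... | u_1] ∈ R^(3×1). The projector onto W = col(U) is P = U (U^T U)^(-1) U^T.
Compute U^T U =
  [11],
and U^T v = (-13).
Solve U^T U · c = U^T v for the coefficients: c = (-13/11). The projection is proj_W(v) = U c.
Check: (v - proj_W(v)) · u_1 = 0  (should be 0).
Result: proj_W(v) = (-13/11, -39/11, 13/11).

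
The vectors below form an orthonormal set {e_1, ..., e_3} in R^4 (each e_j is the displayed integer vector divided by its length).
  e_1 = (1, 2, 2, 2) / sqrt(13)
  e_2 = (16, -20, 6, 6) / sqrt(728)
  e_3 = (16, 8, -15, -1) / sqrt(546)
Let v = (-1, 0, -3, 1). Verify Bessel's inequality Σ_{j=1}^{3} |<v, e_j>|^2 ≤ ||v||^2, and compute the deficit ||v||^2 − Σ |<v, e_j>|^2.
Σ |<v, e_j>|^2 = 173/39; ||v||^2 = 11; deficit = 256/39

Write each e_j = u_j / sqrt(<u_j, u_j>) where u_j is the displayed integer vector. Then <v, e_j> = <v, u_j> / sqrt(<u_j, u_j>), so |<v, e_j>|^2 = <v, u_j>^2 / <u_j, u_j>.
Coefficients: <v, e_1> = -5/sqrt(13), <v, e_2> = -28/sqrt(728), <v, e_3> = 28/sqrt(546).
Square and sum: Σ |<v, e_j>|^2 = 173/39.
Compute ||v||^2 = v·v = 11.
Deficit = 11 − 173/39 = 256/39 ≥ 0, confirming Bessel's inequality. (The deficit equals ||v − Σ <v,e_j> e_j||^2, the squared distance from v to span{e_j}.)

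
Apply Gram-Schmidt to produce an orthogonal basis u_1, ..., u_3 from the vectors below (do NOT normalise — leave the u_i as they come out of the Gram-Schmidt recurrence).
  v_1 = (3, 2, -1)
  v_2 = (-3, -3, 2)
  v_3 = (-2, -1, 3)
Orthogonal basis:
  u_1 = (3, 2, -1)
  u_2 = (9/14, -4/7, 11/14)
  u_3 = (-8/19, 24/19, 24/19)

Apply the Gram-Schmidt recurrence
  u_1 = v_1
  u_i = v_i − Σ_{j<i} ((v_i · u_j) / (u_j · u_j)) · u_j.

Step by step this gives:
  u_1 = (3, 2, -1)
  u_2 = (9/14, -4/7, 11/14)
  u_3 = (-8/19, 24/19, 24/19)

Orthogonality check:
  u_2 · u_1 = 0 (should be 0)
  u_3 · u_1 = 0 (should be 0)
  u_3 · u_2 = 0 (should be 0)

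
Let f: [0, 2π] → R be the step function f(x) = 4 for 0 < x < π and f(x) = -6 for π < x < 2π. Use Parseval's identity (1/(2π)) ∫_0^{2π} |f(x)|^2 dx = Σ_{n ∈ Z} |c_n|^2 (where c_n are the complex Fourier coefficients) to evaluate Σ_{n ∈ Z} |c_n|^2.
Σ |c_n|^2 = 26

Parseval equates the L^2 energy of f (normalised by 1/(2π)) with the ℓ^2 sum of its Fourier coefficients: (1/(2π)) ∫_0^{2π} |f|^2 = Σ |c_n|^2.
Compute the left side: (1/(2π)) [∫_0^π 4^2 dx + ∫_π^{2π} (-6)^2 dx] = (1/(2π)) · (16π + 36π) = (16 + 36)/2 = 26.
So Σ_{n ∈ Z} |c_n|^2 = 26.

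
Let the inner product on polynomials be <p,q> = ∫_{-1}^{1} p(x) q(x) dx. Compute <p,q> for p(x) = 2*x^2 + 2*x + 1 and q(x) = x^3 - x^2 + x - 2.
<p,q> = -6

Expand the product: p(x)·q(x) = 2*x^5 + x^3 - 3*x^2 - 3*x - 2.
∫_{-1}^{1} of each monomial x^k gives [2/(k+1) if k even, 0 if k odd]. Integrating term-by-term (or equivalently evaluating the antiderivative F(x) = x^6/3 + x^4/4 - x^3 - 3*x^2/2 - 2*x at the endpoints):
  F(1) − F(−1) = -47/12 − (25/12) = -6.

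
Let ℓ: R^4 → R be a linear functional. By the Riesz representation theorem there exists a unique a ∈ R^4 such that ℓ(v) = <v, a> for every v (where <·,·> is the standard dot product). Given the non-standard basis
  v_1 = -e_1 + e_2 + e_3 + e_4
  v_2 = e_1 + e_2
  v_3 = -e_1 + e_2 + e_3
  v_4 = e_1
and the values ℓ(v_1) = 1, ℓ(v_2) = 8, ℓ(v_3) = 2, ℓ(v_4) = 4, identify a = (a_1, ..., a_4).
a = (4, 4, 2, -1)

Write a = (a_1, ..., a_4) in the standard basis. For each basis vector v_i, ℓ(v_i) = <v_i, a> is a linear equation in the a_j's. Collect the n equations into a matrix system V a = ℓ, where row i of V is v_i (expressed in the standard basis). Since V is invertible (lower-triangular with 1s on the diagonal, up to permutation), solve by back-substitution:
  V =
[[-1, 1, 1, 1],
 [1, 1, 0, 0],
 [-1, 1, 1, 0],
 [1, 0, 0, 0]]
  V a = (1, 8, 2, 4)
Solving gives a = (4, 4, 2, -1).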